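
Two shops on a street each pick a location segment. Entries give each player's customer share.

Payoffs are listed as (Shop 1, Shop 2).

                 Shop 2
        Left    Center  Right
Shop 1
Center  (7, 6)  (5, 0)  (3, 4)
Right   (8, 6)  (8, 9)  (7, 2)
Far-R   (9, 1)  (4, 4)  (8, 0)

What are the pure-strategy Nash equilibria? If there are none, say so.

The unique pure-strategy Nash equilibrium is (Right, Center).

(Center, Left): Shop 1 can switch to Right (7 → 8). Not NE.
(Center, Center): Shop 1 can switch to Right (5 → 8). Not NE.
(Center, Right): Shop 1 can switch to Right (3 → 7). Not NE.
(Right, Left): Shop 1 can switch to Far-R (8 → 9). Not NE.
(Right, Center): Shop 1 gets 8, best alternative 5; Shop 2 gets 9, best alternative 6. No profitable deviation — NE.
(Right, Right): Shop 1 can switch to Far-R (7 → 8). Not NE.
(Far-R, Left): Shop 2 can switch to Center (1 → 4). Not NE.
(Far-R, Center): Shop 1 can switch to Center (4 → 5). Not NE.
(Far-R, Right): Shop 2 can switch to Left (0 → 1). Not NE.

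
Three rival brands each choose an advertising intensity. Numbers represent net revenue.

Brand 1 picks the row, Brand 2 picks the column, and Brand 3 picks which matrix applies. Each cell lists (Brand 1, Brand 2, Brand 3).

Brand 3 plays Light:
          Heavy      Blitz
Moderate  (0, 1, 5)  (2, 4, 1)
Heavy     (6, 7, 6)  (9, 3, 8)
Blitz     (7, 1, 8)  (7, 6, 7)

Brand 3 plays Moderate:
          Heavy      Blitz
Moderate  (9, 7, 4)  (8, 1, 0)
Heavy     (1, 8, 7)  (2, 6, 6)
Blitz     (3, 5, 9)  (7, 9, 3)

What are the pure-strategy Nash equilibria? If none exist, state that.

none

For each player, find the best response to each opponent profile; mutual best responses are the pure NE.
Brand 1 against (Heavy, Light): payoffs 0, 6, 7 → best response Blitz.
Brand 1 against (Heavy, Moderate): payoffs 9, 1, 3 → best response Moderate.
Brand 1 against (Blitz, Light): payoffs 2, 9, 7 → best response Heavy.
Brand 1 against (Blitz, Moderate): payoffs 8, 2, 7 → best response Moderate.
Brand 2 against (Moderate, Light): payoffs 1, 4 → best response Blitz.
Brand 2 against (Moderate, Moderate): payoffs 7, 1 → best response Heavy.
Brand 2 against (Heavy, Light): payoffs 7, 3 → best response Heavy.
Brand 2 against (Heavy, Moderate): payoffs 8, 6 → best response Heavy.
Brand 2 against (Blitz, Light): payoffs 1, 6 → best response Blitz.
Brand 2 against (Blitz, Moderate): payoffs 5, 9 → best response Blitz.
Brand 3 against (Moderate, Heavy): payoffs 5, 4 → best response Light.
Brand 3 against (Moderate, Blitz): payoffs 1, 0 → best response Light.
Brand 3 against (Heavy, Heavy): payoffs 6, 7 → best response Moderate.
Brand 3 against (Heavy, Blitz): payoffs 8, 6 → best response Light.
Brand 3 against (Blitz, Heavy): payoffs 8, 9 → best response Moderate.
Brand 3 against (Blitz, Blitz): payoffs 7, 3 → best response Light.
No profile is a mutual best response for all players.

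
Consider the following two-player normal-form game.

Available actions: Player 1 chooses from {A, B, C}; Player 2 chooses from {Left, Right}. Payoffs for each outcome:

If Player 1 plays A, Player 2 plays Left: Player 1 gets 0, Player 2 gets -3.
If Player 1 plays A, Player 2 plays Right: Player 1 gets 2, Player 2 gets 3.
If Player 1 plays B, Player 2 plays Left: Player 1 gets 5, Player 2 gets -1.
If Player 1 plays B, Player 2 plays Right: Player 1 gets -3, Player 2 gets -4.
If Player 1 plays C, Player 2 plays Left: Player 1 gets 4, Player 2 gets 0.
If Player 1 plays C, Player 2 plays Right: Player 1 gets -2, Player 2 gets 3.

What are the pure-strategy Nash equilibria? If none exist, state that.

The pure Nash equilibria are (A, Right) and (B, Left).

Player 1 against Left: payoffs 0, 5, 4 → best response B.
Player 1 against Right: payoffs 2, -3, -2 → best response A.
Player 2 against A: payoffs -3, 3 → best response Right.
Player 2 against B: payoffs -1, -4 → best response Left.
Player 2 against C: payoffs 0, 3 → best response Right.
Mutual best responses: (A, Right); (B, Left).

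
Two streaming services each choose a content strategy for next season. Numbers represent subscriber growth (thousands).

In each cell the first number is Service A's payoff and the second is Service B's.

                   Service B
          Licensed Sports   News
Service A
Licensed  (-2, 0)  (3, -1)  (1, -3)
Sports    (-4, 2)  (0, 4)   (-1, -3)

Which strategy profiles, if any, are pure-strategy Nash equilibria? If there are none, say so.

Pure NE: (Licensed, Licensed)

Service A against Licensed: payoffs -2, -4 → best response Licensed.
Service A against Sports: payoffs 3, 0 → best response Licensed.
Service A against News: payoffs 1, -1 → best response Licensed.
Service B against Licensed: payoffs 0, -1, -3 → best response Licensed.
Service B against Sports: payoffs 2, 4, -3 → best response Sports.
Mutual best responses: (Licensed, Licensed).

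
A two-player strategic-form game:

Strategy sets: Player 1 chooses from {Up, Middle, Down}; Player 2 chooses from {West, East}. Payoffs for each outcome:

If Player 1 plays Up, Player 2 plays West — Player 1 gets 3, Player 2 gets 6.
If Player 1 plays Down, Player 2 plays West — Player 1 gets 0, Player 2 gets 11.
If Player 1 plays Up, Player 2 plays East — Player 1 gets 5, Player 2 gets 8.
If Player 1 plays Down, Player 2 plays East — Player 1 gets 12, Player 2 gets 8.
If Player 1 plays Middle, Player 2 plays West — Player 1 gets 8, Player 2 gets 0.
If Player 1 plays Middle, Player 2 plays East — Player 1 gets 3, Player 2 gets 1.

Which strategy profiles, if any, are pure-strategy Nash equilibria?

This game has no pure Nash equilibrium.

(Up, West): Player 1 can switch to Middle (3 → 8). Not NE.
(Up, East): Player 1 can switch to Down (5 → 12). Not NE.
(Middle, West): Player 2 can switch to East (0 → 1). Not NE.
(Middle, East): Player 1 can switch to Up (3 → 5). Not NE.
(Down, West): Player 1 can switch to Up (0 → 3). Not NE.
(Down, East): Player 2 can switch to West (8 → 11). Not NE.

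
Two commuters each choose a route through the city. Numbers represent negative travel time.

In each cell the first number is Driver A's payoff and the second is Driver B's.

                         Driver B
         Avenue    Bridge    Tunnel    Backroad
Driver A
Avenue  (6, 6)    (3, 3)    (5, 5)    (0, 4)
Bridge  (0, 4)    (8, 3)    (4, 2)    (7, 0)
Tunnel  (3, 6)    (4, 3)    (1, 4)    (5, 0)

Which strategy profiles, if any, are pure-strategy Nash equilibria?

The unique pure-strategy Nash equilibrium is (Avenue, Avenue).

(Avenue, Avenue): Driver A gets 6, best alternative 3; Driver B gets 6, best alternative 5. No profitable deviation — NE.
(Avenue, Bridge): Driver A can switch to Bridge (3 → 8). Not NE.
(Avenue, Tunnel): Driver B can switch to Avenue (5 → 6). Not NE.
(Avenue, Backroad): Driver A can switch to Bridge (0 → 7). Not NE.
(Bridge, Avenue): Driver A can switch to Avenue (0 → 6). Not NE.
(Bridge, Bridge): Driver B can switch to Avenue (3 → 4). Not NE.
(Bridge, Tunnel): Driver A can switch to Avenue (4 → 5). Not NE.
(The remaining 5 profiles each have a profitable deviation by the same check.)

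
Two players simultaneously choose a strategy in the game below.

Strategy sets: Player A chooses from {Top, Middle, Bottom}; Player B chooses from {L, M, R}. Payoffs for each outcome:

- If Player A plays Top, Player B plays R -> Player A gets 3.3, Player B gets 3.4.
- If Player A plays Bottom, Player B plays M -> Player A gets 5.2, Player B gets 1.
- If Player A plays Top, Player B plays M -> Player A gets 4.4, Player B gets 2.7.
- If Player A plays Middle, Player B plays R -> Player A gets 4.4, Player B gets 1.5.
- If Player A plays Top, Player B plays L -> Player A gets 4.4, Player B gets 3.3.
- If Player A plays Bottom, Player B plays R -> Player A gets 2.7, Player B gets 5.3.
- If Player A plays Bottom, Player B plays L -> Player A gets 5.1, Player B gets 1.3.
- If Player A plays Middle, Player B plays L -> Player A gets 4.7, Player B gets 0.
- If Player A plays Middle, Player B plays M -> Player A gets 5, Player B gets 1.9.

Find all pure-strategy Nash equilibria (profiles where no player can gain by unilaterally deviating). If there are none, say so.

This game has no pure Nash equilibrium.

Check each profile: it is a Nash equilibrium iff no player can strictly gain by switching unilaterally.
(Top, L): Player A can switch to Middle (4.4 → 4.7). Not NE.
(Top, M): Player A can switch to Middle (4.4 → 5). Not NE.
(Top, R): Player A can switch to Middle (3.3 → 4.4). Not NE.
(Middle, L): Player A can switch to Bottom (4.7 → 5.1). Not NE.
(Middle, M): Player A can switch to Bottom (5 → 5.2). Not NE.
(Middle, R): Player B can switch to M (1.5 → 1.9). Not NE.
(Bottom, L): Player B can switch to R (1.3 → 5.3). Not NE.
(Bottom, M): Player B can switch to L (1 → 1.3). Not NE.
(Bottom, R): Player A can switch to Top (2.7 → 3.3). Not NE.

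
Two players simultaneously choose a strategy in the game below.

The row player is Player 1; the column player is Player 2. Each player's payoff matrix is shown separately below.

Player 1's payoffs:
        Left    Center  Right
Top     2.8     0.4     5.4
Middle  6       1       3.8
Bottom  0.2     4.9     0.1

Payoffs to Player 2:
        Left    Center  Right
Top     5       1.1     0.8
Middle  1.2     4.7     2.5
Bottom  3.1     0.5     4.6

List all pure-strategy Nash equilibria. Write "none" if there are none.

There is no pure-strategy Nash equilibrium.

(Top, Left): Player 1 can switch to Middle (2.8 → 6). Not NE.
(Top, Center): Player 1 can switch to Middle (0.4 → 1). Not NE.
(Top, Right): Player 2 can switch to Left (0.8 → 5). Not NE.
(Middle, Left): Player 2 can switch to Center (1.2 → 4.7). Not NE.
(Middle, Center): Player 1 can switch to Bottom (1 → 4.9). Not NE.
(Middle, Right): Player 1 can switch to Top (3.8 → 5.4). Not NE.
(Bottom, Left): Player 1 can switch to Top (0.2 → 2.8). Not NE.
(Bottom, Center): Player 2 can switch to Left (0.5 → 3.1). Not NE.
(The remaining 1 profile has a profitable deviation by the same check.)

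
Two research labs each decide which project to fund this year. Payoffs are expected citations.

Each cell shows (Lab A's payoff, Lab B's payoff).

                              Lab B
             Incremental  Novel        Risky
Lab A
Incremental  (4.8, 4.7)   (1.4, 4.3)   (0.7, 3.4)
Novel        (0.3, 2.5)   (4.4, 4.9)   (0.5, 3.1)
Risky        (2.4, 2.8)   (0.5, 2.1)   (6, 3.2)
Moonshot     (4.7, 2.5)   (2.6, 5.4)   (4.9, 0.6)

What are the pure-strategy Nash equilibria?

Lab A against Incremental: payoffs 4.8, 0.3, 2.4, 4.7 → best response Incremental.
Lab A against Novel: payoffs 1.4, 4.4, 0.5, 2.6 → best response Novel.
Lab A against Risky: payoffs 0.7, 0.5, 6, 4.9 → best response Risky.
Lab B against Incremental: payoffs 4.7, 4.3, 3.4 → best response Incremental.
Lab B against Novel: payoffs 2.5, 4.9, 3.1 → best response Novel.
Lab B against Risky: payoffs 2.8, 2.1, 3.2 → best response Risky.
Lab B against Moonshot: payoffs 2.5, 5.4, 0.6 → best response Novel.
Mutual best responses: (Incremental, Incremental); (Novel, Novel); (Risky, Risky).

The pure Nash equilibria are (Incremental, Incremental) and (Novel, Novel) and (Risky, Risky).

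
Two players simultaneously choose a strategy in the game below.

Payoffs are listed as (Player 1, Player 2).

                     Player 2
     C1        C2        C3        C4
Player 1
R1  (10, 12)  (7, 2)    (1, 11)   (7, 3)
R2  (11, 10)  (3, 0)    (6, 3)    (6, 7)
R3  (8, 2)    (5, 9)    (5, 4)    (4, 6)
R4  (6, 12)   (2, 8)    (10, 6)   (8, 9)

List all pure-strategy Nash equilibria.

(R1, C1): Player 1 can switch to R2 (10 → 11). Not NE.
(R1, C2): Player 2 can switch to C1 (2 → 12). Not NE.
(R1, C3): Player 1 can switch to R2 (1 → 6). Not NE.
(R1, C4): Player 1 can switch to R4 (7 → 8). Not NE.
(R2, C1): Player 1 gets 11, best alternative 10; Player 2 gets 10, best alternative 7. No profitable deviation — NE.
(R2, C2): Player 1 can switch to R1 (3 → 7). Not NE.
(R2, C3): Player 1 can switch to R4 (6 → 10). Not NE.
(R2, C4): Player 1 can switch to R1 (6 → 7). Not NE.
(R3, C1): Player 1 can switch to R1 (8 → 10). Not NE.
(R3, C2): Player 1 can switch to R1 (5 → 7). Not NE.
(R3, C3): Player 1 can switch to R2 (5 → 6). Not NE.
(The remaining 5 profiles each have a profitable deviation by the same check.)

(R2, C1)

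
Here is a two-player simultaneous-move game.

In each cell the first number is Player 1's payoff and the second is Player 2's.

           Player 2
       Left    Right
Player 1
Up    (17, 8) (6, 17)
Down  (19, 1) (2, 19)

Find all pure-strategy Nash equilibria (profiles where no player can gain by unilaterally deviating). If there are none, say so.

(Up, Right)

Player 1 against Left: payoffs 17, 19 → best response Down.
Player 1 against Right: payoffs 6, 2 → best response Up.
Player 2 against Up: payoffs 8, 17 → best response Right.
Player 2 against Down: payoffs 1, 19 → best response Right.
Mutual best responses: (Up, Right).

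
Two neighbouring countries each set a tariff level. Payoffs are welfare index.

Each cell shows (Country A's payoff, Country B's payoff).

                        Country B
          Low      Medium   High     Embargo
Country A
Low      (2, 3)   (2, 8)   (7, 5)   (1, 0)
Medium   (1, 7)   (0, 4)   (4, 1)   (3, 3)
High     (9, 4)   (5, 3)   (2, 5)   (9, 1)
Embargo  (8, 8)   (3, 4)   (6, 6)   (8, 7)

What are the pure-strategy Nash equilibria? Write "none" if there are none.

(Low, Low): Country A can switch to High (2 → 9). Not NE.
(Low, Medium): Country A can switch to High (2 → 5). Not NE.
(Low, High): Country B can switch to Medium (5 → 8). Not NE.
(Low, Embargo): Country A can switch to Medium (1 → 3). Not NE.
(Medium, Low): Country A can switch to Low (1 → 2). Not NE.
(Medium, Medium): Country A can switch to Low (0 → 2). Not NE.
(Medium, High): Country A can switch to Low (4 → 7). Not NE.
(Medium, Embargo): Country A can switch to High (3 → 9). Not NE.
(High, Low): Country B can switch to High (4 → 5). Not NE.
(High, Medium): Country B can switch to Low (3 → 4). Not NE.
(High, High): Country A can switch to Low (2 → 7). Not NE.
(High, Embargo): Country B can switch to Low (1 → 4). Not NE.
(The remaining 4 profiles each have a profitable deviation by the same check.)

This game has no pure Nash equilibrium.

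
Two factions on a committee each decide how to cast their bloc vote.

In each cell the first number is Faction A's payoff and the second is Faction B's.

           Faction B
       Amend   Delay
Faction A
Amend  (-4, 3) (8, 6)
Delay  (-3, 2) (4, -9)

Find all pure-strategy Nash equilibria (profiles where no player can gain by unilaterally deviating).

(Amend, Amend): Faction A can switch to Delay (-4 → -3). Not NE.
(Amend, Delay): Faction A gets 8, best alternative 4; Faction B gets 6, best alternative 3. No profitable deviation — NE.
(Delay, Amend): Faction A gets -3, best alternative -4; Faction B gets 2, best alternative -9. No profitable deviation — NE.
(Delay, Delay): Faction A can switch to Amend (4 → 8). Not NE.

(Amend, Delay); (Delay, Amend)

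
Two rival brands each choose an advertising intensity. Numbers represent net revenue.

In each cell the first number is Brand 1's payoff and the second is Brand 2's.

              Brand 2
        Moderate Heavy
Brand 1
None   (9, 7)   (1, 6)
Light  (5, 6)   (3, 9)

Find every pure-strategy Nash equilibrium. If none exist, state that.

(None, Moderate): Brand 1 gets 9, best alternative 5; Brand 2 gets 7, best alternative 6. No profitable deviation — NE.
(None, Heavy): Brand 1 can switch to Light (1 → 3). Not NE.
(Light, Moderate): Brand 1 can switch to None (5 → 9). Not NE.
(Light, Heavy): Brand 1 gets 3, best alternative 1; Brand 2 gets 9, best alternative 6. No profitable deviation — NE.

(None, Moderate) and (Light, Heavy)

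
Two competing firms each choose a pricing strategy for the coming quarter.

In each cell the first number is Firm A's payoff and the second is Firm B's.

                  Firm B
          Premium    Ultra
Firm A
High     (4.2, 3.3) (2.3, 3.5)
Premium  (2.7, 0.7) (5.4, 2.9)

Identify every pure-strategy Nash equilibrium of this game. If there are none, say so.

(High, Premium): Firm B can switch to Ultra (3.3 → 3.5). Not NE.
(High, Ultra): Firm A can switch to Premium (2.3 → 5.4). Not NE.
(Premium, Premium): Firm A can switch to High (2.7 → 4.2). Not NE.
(Premium, Ultra): Firm A gets 5.4, best alternative 2.3; Firm B gets 2.9, best alternative 0.7. No profitable deviation — NE.

Pure NE: (Premium, Ultra)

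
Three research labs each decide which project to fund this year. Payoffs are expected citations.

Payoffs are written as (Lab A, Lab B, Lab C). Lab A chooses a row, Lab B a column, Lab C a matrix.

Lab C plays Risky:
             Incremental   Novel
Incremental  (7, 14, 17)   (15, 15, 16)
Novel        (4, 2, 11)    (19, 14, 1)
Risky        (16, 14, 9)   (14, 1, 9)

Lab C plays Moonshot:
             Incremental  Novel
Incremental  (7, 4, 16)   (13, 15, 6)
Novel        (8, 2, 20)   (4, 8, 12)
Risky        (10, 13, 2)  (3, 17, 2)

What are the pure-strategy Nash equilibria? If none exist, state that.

(Incremental, Incremental, Risky): Lab A can switch to Risky (7 → 16). Not NE.
(Incremental, Incremental, Moonshot): Lab A can switch to Novel (7 → 8). Not NE.
(Incremental, Novel, Risky): Lab A can switch to Novel (15 → 19). Not NE.
(Incremental, Novel, Moonshot): Lab C can switch to Risky (6 → 16). Not NE.
(Novel, Incremental, Risky): Lab A can switch to Incremental (4 → 7). Not NE.
(Novel, Incremental, Moonshot): Lab A can switch to Risky (8 → 10). Not NE.
(Novel, Novel, Risky): Lab C can switch to Moonshot (1 → 12). Not NE.
(Novel, Novel, Moonshot): Lab A can switch to Incremental (4 → 13). Not NE.
(Risky, Incremental, Risky): Lab A gets 16, best alternative 7; Lab B gets 14, best alternative 1; Lab C gets 9, best alternative 2. No profitable deviation — NE.
(Risky, Incremental, Moonshot): Lab B can switch to Novel (13 → 17). Not NE.
(Risky, Novel, Risky): Lab A can switch to Incremental (14 → 15). Not NE.
(The remaining 1 profile has a profitable deviation by the same check.)

Pure NE: (Risky, Incremental, Risky)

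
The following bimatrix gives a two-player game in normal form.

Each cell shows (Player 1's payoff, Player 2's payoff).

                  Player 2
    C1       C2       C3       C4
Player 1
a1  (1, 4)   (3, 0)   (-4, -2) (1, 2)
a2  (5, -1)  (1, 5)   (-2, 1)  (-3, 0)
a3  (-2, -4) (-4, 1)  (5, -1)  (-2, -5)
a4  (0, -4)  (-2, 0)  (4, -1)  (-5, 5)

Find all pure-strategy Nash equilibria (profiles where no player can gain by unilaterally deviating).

(a1, C1): Player 1 can switch to a2 (1 → 5). Not NE.
(a1, C2): Player 2 can switch to C1 (0 → 4). Not NE.
(a1, C3): Player 1 can switch to a2 (-4 → -2). Not NE.
(a1, C4): Player 2 can switch to C1 (2 → 4). Not NE.
(a2, C1): Player 2 can switch to C2 (-1 → 5). Not NE.
(a2, C2): Player 1 can switch to a1 (1 → 3). Not NE.
(a2, C3): Player 1 can switch to a3 (-2 → 5). Not NE.
(a2, C4): Player 1 can switch to a1 (-3 → 1). Not NE.
(a3, C1): Player 1 can switch to a1 (-2 → 1). Not NE.
(a3, C2): Player 1 can switch to a1 (-4 → 3). Not NE.
(a3, C3): Player 2 can switch to C2 (-1 → 1). Not NE.
(a3, C4): Player 1 can switch to a1 (-2 → 1). Not NE.
(The remaining 4 profiles each have a profitable deviation by the same check.)

This game has no pure Nash equilibrium.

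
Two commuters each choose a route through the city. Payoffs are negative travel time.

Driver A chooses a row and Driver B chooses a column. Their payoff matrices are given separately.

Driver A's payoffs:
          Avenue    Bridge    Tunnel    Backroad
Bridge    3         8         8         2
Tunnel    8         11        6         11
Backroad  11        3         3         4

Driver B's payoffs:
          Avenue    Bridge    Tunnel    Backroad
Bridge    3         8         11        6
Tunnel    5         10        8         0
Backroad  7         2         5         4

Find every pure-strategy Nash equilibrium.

The pure Nash equilibria are (Bridge, Tunnel) and (Tunnel, Bridge) and (Backroad, Avenue).

(Bridge, Avenue): Driver A can switch to Tunnel (3 → 8). Not NE.
(Bridge, Bridge): Driver A can switch to Tunnel (8 → 11). Not NE.
(Bridge, Tunnel): Driver A gets 8, best alternative 6; Driver B gets 11, best alternative 8. No profitable deviation — NE.
(Bridge, Backroad): Driver A can switch to Tunnel (2 → 11). Not NE.
(Tunnel, Avenue): Driver A can switch to Backroad (8 → 11). Not NE.
(Tunnel, Bridge): Driver A gets 11, best alternative 8; Driver B gets 10, best alternative 8. No profitable deviation — NE.
(Tunnel, Tunnel): Driver A can switch to Bridge (6 → 8). Not NE.
(Tunnel, Backroad): Driver B can switch to Avenue (0 → 5). Not NE.
(Backroad, Avenue): Driver A gets 11, best alternative 8; Driver B gets 7, best alternative 5. No profitable deviation — NE.
(Backroad, Bridge): Driver A can switch to Bridge (3 → 8). Not NE.
(Backroad, Tunnel): Driver A can switch to Bridge (3 → 8). Not NE.
(Backroad, Backroad): Driver A can switch to Tunnel (4 → 11). Not NE.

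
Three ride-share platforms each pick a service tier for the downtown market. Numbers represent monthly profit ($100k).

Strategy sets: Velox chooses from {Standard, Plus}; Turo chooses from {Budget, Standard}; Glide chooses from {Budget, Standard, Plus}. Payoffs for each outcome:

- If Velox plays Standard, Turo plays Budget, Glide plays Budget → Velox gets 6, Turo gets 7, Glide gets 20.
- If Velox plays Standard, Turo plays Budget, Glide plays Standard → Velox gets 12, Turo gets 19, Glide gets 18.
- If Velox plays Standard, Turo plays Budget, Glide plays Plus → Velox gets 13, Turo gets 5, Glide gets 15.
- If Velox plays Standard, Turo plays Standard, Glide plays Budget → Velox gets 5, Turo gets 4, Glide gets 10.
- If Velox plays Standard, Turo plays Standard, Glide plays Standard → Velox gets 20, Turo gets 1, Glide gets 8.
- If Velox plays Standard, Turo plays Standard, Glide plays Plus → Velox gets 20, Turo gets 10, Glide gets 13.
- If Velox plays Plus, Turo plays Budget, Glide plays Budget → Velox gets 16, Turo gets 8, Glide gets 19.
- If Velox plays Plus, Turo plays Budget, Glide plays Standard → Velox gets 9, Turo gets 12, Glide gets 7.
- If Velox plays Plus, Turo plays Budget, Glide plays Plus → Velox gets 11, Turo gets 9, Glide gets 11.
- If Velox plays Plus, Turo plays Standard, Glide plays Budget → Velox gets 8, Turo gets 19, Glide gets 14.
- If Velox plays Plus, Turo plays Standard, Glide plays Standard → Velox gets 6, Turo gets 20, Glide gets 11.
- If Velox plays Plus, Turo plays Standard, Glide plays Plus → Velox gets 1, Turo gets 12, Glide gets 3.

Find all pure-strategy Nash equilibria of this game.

The pure Nash equilibria are (Standard, Standard, Plus) and (Plus, Standard, Budget).

For each strategy profile, look for a profitable unilateral deviation.
(Standard, Budget, Budget): Velox can switch to Plus (6 → 16). Not NE.
(Standard, Budget, Standard): Glide can switch to Budget (18 → 20). Not NE.
(Standard, Budget, Plus): Turo can switch to Standard (5 → 10). Not NE.
(Standard, Standard, Budget): Velox can switch to Plus (5 → 8). Not NE.
(Standard, Standard, Standard): Turo can switch to Budget (1 → 19). Not NE.
(Standard, Standard, Plus): Velox gets 20, best alternative 1; Turo gets 10, best alternative 5; Glide gets 13, best alternative 10. No profitable deviation — NE.
(Plus, Budget, Budget): Turo can switch to Standard (8 → 19). Not NE.
(Plus, Standard, Budget): Velox gets 8, best alternative 5; Turo gets 19, best alternative 8; Glide gets 14, best alternative 11. No profitable deviation — NE.
(The remaining 4 profiles each have a profitable deviation by the same check.)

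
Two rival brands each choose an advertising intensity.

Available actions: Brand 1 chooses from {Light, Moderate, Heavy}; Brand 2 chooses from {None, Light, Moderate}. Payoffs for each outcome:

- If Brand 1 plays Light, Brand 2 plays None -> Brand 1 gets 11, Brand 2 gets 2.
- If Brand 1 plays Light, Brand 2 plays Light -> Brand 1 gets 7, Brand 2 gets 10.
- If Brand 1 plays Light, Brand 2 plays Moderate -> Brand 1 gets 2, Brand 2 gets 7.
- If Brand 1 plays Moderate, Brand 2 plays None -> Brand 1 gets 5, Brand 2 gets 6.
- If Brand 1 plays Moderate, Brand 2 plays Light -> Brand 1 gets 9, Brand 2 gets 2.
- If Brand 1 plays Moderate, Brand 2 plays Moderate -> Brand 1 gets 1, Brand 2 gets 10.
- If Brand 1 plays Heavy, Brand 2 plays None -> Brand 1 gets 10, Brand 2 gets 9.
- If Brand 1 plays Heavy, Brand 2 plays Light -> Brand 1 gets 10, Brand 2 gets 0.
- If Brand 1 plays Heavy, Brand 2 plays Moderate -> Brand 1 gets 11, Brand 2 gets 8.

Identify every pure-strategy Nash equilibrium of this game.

There is no pure-strategy Nash equilibrium.

(Light, None): Brand 2 can switch to Light (2 → 10). Not NE.
(Light, Light): Brand 1 can switch to Moderate (7 → 9). Not NE.
(Light, Moderate): Brand 1 can switch to Heavy (2 → 11). Not NE.
(Moderate, None): Brand 1 can switch to Light (5 → 11). Not NE.
(Moderate, Light): Brand 1 can switch to Heavy (9 → 10). Not NE.
(Moderate, Moderate): Brand 1 can switch to Light (1 → 2). Not NE.
(Heavy, None): Brand 1 can switch to Light (10 → 11). Not NE.
(Heavy, Light): Brand 2 can switch to None (0 → 9). Not NE.
(Heavy, Moderate): Brand 2 can switch to None (8 → 9). Not NE.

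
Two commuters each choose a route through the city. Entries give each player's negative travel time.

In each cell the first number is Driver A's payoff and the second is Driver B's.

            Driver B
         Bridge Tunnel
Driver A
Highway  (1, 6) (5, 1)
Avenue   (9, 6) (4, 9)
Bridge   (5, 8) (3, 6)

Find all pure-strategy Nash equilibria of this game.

none

(Highway, Bridge): Driver A can switch to Avenue (1 → 9). Not NE.
(Highway, Tunnel): Driver B can switch to Bridge (1 → 6). Not NE.
(Avenue, Bridge): Driver B can switch to Tunnel (6 → 9). Not NE.
(Avenue, Tunnel): Driver A can switch to Highway (4 → 5). Not NE.
(Bridge, Bridge): Driver A can switch to Avenue (5 → 9). Not NE.
(Bridge, Tunnel): Driver A can switch to Highway (3 → 5). Not NE.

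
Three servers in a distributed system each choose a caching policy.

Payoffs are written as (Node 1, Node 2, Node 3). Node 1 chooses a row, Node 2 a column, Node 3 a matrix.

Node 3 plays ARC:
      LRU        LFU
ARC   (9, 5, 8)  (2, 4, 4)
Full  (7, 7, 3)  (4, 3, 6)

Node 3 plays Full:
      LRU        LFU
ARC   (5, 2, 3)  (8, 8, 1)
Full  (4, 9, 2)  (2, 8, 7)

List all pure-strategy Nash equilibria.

Node 1 against (LRU, ARC): payoffs 9, 7 → best response ARC.
Node 1 against (LRU, Full): payoffs 5, 4 → best response ARC.
Node 1 against (LFU, ARC): payoffs 2, 4 → best response Full.
Node 1 against (LFU, Full): payoffs 8, 2 → best response ARC.
Node 2 against (ARC, ARC): payoffs 5, 4 → best response LRU.
Node 2 against (ARC, Full): payoffs 2, 8 → best response LFU.
Node 2 against (Full, ARC): payoffs 7, 3 → best response LRU.
Node 2 against (Full, Full): payoffs 9, 8 → best response LRU.
Node 3 against (ARC, LRU): payoffs 8, 3 → best response ARC.
Node 3 against (ARC, LFU): payoffs 4, 1 → best response ARC.
Node 3 against (Full, LRU): payoffs 3, 2 → best response ARC.
Node 3 against (Full, LFU): payoffs 6, 7 → best response Full.
Mutual best responses: (ARC, LRU, ARC).

(ARC, LRU, ARC)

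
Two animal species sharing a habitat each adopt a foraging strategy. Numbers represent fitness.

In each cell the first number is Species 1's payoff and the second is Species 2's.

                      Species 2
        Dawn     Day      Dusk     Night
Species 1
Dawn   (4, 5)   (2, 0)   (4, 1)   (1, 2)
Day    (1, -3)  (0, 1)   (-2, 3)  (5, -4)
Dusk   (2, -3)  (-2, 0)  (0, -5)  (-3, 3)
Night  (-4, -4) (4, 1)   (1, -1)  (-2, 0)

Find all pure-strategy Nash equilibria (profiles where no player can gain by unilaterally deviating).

The pure Nash equilibria are (Dawn, Dawn); (Night, Day).

Species 1 against Dawn: payoffs 4, 1, 2, -4 → best response Dawn.
Species 1 against Day: payoffs 2, 0, -2, 4 → best response Night.
Species 1 against Dusk: payoffs 4, -2, 0, 1 → best response Dawn.
Species 1 against Night: payoffs 1, 5, -3, -2 → best response Day.
Species 2 against Dawn: payoffs 5, 0, 1, 2 → best response Dawn.
Species 2 against Day: payoffs -3, 1, 3, -4 → best response Dusk.
Species 2 against Dusk: payoffs -3, 0, -5, 3 → best response Night.
Species 2 against Night: payoffs -4, 1, -1, 0 → best response Day.
Mutual best responses: (Dawn, Dawn); (Night, Day).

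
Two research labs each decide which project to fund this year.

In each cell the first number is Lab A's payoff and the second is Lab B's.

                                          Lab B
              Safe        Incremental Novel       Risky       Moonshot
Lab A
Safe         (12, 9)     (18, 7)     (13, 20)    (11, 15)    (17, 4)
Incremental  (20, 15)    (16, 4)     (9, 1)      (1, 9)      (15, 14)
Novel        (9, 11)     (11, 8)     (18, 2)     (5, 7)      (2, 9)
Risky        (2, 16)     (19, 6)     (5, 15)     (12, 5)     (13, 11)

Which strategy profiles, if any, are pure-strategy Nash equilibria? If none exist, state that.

Lab A against Safe: payoffs 12, 20, 9, 2 → best response Incremental.
Lab A against Incremental: payoffs 18, 16, 11, 19 → best response Risky.
Lab A against Novel: payoffs 13, 9, 18, 5 → best response Novel.
Lab A against Risky: payoffs 11, 1, 5, 12 → best response Risky.
Lab A against Moonshot: payoffs 17, 15, 2, 13 → best response Safe.
Lab B against Safe: payoffs 9, 7, 20, 15, 4 → best response Novel.
Lab B against Incremental: payoffs 15, 4, 1, 9, 14 → best response Safe.
Lab B against Novel: payoffs 11, 8, 2, 7, 9 → best response Safe.
Lab B against Risky: payoffs 16, 6, 15, 5, 11 → best response Safe.
Mutual best responses: (Incremental, Safe).

Pure NE: (Incremental, Safe)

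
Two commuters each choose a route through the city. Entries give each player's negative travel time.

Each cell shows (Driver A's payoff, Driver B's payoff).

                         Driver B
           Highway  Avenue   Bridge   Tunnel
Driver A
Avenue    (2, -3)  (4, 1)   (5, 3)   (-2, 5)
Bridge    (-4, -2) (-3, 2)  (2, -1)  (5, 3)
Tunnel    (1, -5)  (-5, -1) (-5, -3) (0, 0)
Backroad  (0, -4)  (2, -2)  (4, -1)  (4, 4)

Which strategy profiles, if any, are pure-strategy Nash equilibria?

(Bridge, Tunnel)

Driver A against Highway: payoffs 2, -4, 1, 0 → best response Avenue.
Driver A against Avenue: payoffs 4, -3, -5, 2 → best response Avenue.
Driver A against Bridge: payoffs 5, 2, -5, 4 → best response Avenue.
Driver A against Tunnel: payoffs -2, 5, 0, 4 → best response Bridge.
Driver B against Avenue: payoffs -3, 1, 3, 5 → best response Tunnel.
Driver B against Bridge: payoffs -2, 2, -1, 3 → best response Tunnel.
Driver B against Tunnel: payoffs -5, -1, -3, 0 → best response Tunnel.
Driver B against Backroad: payoffs -4, -2, -1, 4 → best response Tunnel.
Mutual best responses: (Bridge, Tunnel).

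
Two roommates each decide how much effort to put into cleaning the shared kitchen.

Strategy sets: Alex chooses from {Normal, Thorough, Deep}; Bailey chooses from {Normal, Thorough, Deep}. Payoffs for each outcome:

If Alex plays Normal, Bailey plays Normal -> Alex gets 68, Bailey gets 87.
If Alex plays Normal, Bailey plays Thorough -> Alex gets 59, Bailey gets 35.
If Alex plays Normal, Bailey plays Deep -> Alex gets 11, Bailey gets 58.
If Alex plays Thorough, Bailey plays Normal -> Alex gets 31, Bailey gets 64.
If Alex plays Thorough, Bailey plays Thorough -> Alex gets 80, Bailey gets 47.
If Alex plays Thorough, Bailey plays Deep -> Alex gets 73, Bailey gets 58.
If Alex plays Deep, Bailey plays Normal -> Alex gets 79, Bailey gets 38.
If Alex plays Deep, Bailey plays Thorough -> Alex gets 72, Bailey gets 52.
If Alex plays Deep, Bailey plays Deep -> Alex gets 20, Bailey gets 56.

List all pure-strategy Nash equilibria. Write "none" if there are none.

For each strategy profile, look for a profitable unilateral deviation.
(Normal, Normal): Alex can switch to Deep (68 → 79). Not NE.
(Normal, Thorough): Alex can switch to Thorough (59 → 80). Not NE.
(Normal, Deep): Alex can switch to Thorough (11 → 73). Not NE.
(Thorough, Normal): Alex can switch to Normal (31 → 68). Not NE.
(Thorough, Thorough): Bailey can switch to Normal (47 → 64). Not NE.
(Thorough, Deep): Bailey can switch to Normal (58 → 64). Not NE.
(Deep, Normal): Bailey can switch to Thorough (38 → 52). Not NE.
(Deep, Thorough): Alex can switch to Thorough (72 → 80). Not NE.
(Deep, Deep): Alex can switch to Thorough (20 → 73). Not NE.

No pure-strategy Nash equilibrium.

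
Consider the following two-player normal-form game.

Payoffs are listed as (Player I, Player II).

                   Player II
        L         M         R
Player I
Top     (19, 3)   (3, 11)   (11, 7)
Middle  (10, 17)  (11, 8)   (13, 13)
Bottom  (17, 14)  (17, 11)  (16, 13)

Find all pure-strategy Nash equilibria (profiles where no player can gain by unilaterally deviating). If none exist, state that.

Player I against L: payoffs 19, 10, 17 → best response Top.
Player I against M: payoffs 3, 11, 17 → best response Bottom.
Player I against R: payoffs 11, 13, 16 → best response Bottom.
Player II against Top: payoffs 3, 11, 7 → best response M.
Player II against Middle: payoffs 17, 8, 13 → best response L.
Player II against Bottom: payoffs 14, 11, 13 → best response L.
No profile is a mutual best response for all players.

This game has no pure Nash equilibrium.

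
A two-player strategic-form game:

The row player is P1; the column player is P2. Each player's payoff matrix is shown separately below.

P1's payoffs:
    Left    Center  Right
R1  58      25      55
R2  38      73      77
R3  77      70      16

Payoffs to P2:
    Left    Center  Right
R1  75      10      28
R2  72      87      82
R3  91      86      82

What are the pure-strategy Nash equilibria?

For each strategy profile, look for a profitable unilateral deviation.
(R1, Left): P1 can switch to R3 (58 → 77). Not NE.
(R1, Center): P1 can switch to R2 (25 → 73). Not NE.
(R1, Right): P1 can switch to R2 (55 → 77). Not NE.
(R2, Left): P1 can switch to R1 (38 → 58). Not NE.
(R2, Center): P1 gets 73, best alternative 70; P2 gets 87, best alternative 82. No profitable deviation — NE.
(R2, Right): P2 can switch to Center (82 → 87). Not NE.
(R3, Left): P1 gets 77, best alternative 58; P2 gets 91, best alternative 86. No profitable deviation — NE.
(R3, Center): P1 can switch to R2 (70 → 73). Not NE.
(R3, Right): P1 can switch to R1 (16 → 55). Not NE.

The pure Nash equilibria are (R2, Center) and (R3, Left).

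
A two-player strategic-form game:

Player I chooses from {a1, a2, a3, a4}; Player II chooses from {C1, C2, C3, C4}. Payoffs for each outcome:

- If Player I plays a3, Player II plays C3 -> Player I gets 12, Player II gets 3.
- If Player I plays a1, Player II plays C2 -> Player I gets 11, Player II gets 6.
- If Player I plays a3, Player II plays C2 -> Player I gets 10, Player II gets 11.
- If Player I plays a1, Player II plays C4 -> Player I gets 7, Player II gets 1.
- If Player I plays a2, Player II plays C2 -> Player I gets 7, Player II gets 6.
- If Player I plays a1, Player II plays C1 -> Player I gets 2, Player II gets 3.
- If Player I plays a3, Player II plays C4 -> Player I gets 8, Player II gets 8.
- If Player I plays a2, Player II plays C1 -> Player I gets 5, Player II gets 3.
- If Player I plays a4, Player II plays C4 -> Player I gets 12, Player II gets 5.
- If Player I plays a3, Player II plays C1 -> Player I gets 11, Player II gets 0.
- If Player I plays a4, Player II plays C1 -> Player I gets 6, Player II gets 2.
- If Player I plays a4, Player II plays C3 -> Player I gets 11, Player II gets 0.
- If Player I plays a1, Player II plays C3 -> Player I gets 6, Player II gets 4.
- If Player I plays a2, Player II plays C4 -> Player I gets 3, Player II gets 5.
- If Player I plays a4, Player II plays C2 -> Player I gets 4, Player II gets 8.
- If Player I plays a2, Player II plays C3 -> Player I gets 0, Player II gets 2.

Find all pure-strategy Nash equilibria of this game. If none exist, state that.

(a1, C1): Player I can switch to a2 (2 → 5). Not NE.
(a1, C2): Player I gets 11, best alternative 10; Player II gets 6, best alternative 4. No profitable deviation — NE.
(a1, C3): Player I can switch to a3 (6 → 12). Not NE.
(a1, C4): Player I can switch to a3 (7 → 8). Not NE.
(a2, C1): Player I can switch to a3 (5 → 11). Not NE.
(a2, C2): Player I can switch to a1 (7 → 11). Not NE.
(a2, C3): Player I can switch to a1 (0 → 6). Not NE.
(a2, C4): Player I can switch to a1 (3 → 7). Not NE.
(a3, C1): Player II can switch to C2 (0 → 11). Not NE.
(a3, C2): Player I can switch to a1 (10 → 11). Not NE.
(a3, C3): Player II can switch to C2 (3 → 11). Not NE.
(a3, C4): Player I can switch to a4 (8 → 12). Not NE.
(a4, C1): Player I can switch to a3 (6 → 11). Not NE.
(The remaining 3 profiles each have a profitable deviation by the same check.)

The unique pure-strategy Nash equilibrium is (a1, C2).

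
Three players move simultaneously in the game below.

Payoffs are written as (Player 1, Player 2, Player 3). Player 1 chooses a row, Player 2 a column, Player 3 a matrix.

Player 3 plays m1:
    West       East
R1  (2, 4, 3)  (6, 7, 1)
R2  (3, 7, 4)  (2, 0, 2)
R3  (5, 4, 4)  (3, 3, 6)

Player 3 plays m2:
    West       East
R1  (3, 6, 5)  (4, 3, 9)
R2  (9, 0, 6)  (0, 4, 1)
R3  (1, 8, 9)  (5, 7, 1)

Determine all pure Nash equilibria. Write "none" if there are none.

Player 1 against (West, m1): payoffs 2, 3, 5 → best response R3.
Player 1 against (West, m2): payoffs 3, 9, 1 → best response R2.
Player 1 against (East, m1): payoffs 6, 2, 3 → best response R1.
Player 1 against (East, m2): payoffs 4, 0, 5 → best response R3.
Player 2 against (R1, m1): payoffs 4, 7 → best response East.
Player 2 against (R1, m2): payoffs 6, 3 → best response West.
Player 2 against (R2, m1): payoffs 7, 0 → best response West.
Player 2 against (R2, m2): payoffs 0, 4 → best response East.
Player 2 against (R3, m1): payoffs 4, 3 → best response West.
Player 2 against (R3, m2): payoffs 8, 7 → best response West.
Player 3 against (R1, West): payoffs 3, 5 → best response m2.
Player 3 against (R1, East): payoffs 1, 9 → best response m2.
Player 3 against (R2, West): payoffs 4, 6 → best response m2.
Player 3 against (R2, East): payoffs 2, 1 → best response m1.
Player 3 against (R3, West): payoffs 4, 9 → best response m2.
Player 3 against (R3, East): payoffs 6, 1 → best response m1.
No profile is a mutual best response for all players.

none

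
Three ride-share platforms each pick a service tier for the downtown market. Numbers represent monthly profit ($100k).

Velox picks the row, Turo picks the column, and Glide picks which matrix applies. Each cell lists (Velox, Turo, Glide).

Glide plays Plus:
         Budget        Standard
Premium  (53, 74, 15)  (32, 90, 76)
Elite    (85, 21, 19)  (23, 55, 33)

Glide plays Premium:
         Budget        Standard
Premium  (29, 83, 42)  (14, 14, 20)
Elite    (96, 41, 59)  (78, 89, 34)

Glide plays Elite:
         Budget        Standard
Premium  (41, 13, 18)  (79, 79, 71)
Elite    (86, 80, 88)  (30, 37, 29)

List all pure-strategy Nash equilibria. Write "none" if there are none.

Velox against (Budget, Plus): payoffs 53, 85 → best response Elite.
Velox against (Budget, Premium): payoffs 29, 96 → best response Elite.
Velox against (Budget, Elite): payoffs 41, 86 → best response Elite.
Velox against (Standard, Plus): payoffs 32, 23 → best response Premium.
Velox against (Standard, Premium): payoffs 14, 78 → best response Elite.
Velox against (Standard, Elite): payoffs 79, 30 → best response Premium.
Turo against (Premium, Plus): payoffs 74, 90 → best response Standard.
Turo against (Premium, Premium): payoffs 83, 14 → best response Budget.
Turo against (Premium, Elite): payoffs 13, 79 → best response Standard.
Turo against (Elite, Plus): payoffs 21, 55 → best response Standard.
Turo against (Elite, Premium): payoffs 41, 89 → best response Standard.
Turo against (Elite, Elite): payoffs 80, 37 → best response Budget.
Glide against (Premium, Budget): payoffs 15, 42, 18 → best response Premium.
Glide against (Premium, Standard): payoffs 76, 20, 71 → best response Plus.
Glide against (Elite, Budget): payoffs 19, 59, 88 → best response Elite.
Glide against (Elite, Standard): payoffs 33, 34, 29 → best response Premium.
Mutual best responses: (Premium, Standard, Plus); (Elite, Budget, Elite); (Elite, Standard, Premium).

Pure-strategy Nash equilibria: (Premium, Standard, Plus) and (Elite, Budget, Elite) and (Elite, Standard, Premium)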